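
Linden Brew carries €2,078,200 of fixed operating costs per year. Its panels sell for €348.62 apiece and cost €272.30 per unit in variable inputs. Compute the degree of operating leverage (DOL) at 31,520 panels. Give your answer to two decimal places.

7.35

At 31,520 units, contribution = 31,520 × €76.32 = €2,405,606.40.
Subtracting fixed costs: EBIT = €2,405,606.40 − €2,078,200 = €327,406.40.
Degree of operating leverage = €2,405,606.40 / €327,406.40 = 7.3475.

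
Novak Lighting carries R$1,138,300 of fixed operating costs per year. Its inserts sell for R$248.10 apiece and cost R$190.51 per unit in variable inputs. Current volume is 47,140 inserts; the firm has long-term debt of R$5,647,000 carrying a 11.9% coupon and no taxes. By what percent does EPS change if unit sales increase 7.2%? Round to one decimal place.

Total contribution margin = 47,140 × R$57.59 = R$2,714,792.60.
Subtracting fixed costs: EBIT = R$2,714,792.60 − R$1,138,300 = R$1,576,492.60.
After interest of R$671,993.00, pre-tax earnings = R$904,499.60.
Degree of combined leverage = contribution ÷ (EBIT − I) = R$2,714,792.60 ÷ R$904,499.60 = 3.0014.
EPS therefore changes by 3.0014 × (+7.2%) = +21.6%.

+21.6%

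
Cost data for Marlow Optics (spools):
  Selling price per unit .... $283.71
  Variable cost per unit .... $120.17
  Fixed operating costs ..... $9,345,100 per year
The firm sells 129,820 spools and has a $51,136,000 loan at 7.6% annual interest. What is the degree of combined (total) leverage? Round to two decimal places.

2.65

At 129,820 units, contribution = 129,820 × $163.54 = $21,230,762.80.
EBIT = $21,230,762.80 − $9,345,100 = $11,885,662.80. Interest = $3,886,336.00, so EBIT − I = $7,999,326.80.
DCL = contribution ÷ (EBIT − I) = $21,230,762.80 ÷ $7,999,326.80 = 2.6541.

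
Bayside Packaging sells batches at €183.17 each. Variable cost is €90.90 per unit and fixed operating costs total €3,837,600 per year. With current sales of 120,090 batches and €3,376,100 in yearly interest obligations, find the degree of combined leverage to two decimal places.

At 120,090 units, contribution = 120,090 × €92.27 = €11,080,704.30.
Subtracting fixed costs: EBIT = €11,080,704.30 − €3,837,600 = €7,243,104.30. Interest = €3,376,100.00, so EBIT − I = €3,867,004.30.
Degree of total leverage = total CM / (EBIT − interest) = €11,080,704.30 / €3,867,004.30 = 2.8654.

2.87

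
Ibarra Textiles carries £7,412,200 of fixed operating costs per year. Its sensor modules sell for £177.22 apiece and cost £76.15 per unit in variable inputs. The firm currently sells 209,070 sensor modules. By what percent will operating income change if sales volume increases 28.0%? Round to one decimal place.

Contribution at this volume is 209,070 × £101.07 = £21,130,704.90.
EBIT = £21,130,704.90 − £7,412,200 = £13,718,504.90.
Degree of operating leverage = £21,130,704.90 / £13,718,504.90 = 1.5403.
%ΔEBIT = DOL × %ΔSales = 1.5403 × +28.0% = +43.1%.

+43.1%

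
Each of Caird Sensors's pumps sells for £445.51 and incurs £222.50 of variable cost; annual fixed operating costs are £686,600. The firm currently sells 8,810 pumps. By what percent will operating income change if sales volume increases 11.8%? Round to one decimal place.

Contribution at this volume is 8,810 × £223.01 = £1,964,718.10.
Operating income = contribution − fixed costs = £1,964,718.10 − £686,600 = £1,278,118.10.
Degree of operating leverage = £1,964,718.10 / £1,278,118.10 = 1.5372.
%ΔEBIT = DOL × %ΔSales = 1.5372 × +11.8% = +18.1%.

+18.1%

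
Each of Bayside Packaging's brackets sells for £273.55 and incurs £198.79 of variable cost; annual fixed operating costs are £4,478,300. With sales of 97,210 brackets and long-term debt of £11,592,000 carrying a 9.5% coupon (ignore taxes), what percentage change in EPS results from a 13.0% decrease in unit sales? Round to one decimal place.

-56.0%

At 97,210 units, contribution = 97,210 × £74.76 = £7,267,419.60.
Subtracting fixed costs: EBIT = £7,267,419.60 − £4,478,300 = £2,789,119.60.
Interest = £1,101,240.00, so EBIT − I = £1,687,879.60.
Degree of combined leverage = contribution ÷ (EBIT − I) = £7,267,419.60 ÷ £1,687,879.60 = 4.3057.
EPS therefore changes by 4.3057 × (-13.0%) = -56.0%.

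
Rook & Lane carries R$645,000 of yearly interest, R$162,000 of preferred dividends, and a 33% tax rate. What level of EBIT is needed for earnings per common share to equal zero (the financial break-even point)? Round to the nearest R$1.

R$886,791

Grossing the preferred dividend up to pre-tax terms: R$162,000 / (1 − 0.33) = R$241,791.04.
EPS = 0 when EBIT covers interest plus the pre-tax preferred burden: R$645,000 + R$241,791.04 = R$886,791.04.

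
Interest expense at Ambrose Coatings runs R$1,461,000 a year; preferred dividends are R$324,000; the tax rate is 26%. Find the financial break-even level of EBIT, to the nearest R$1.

R$1,898,838

Grossing the preferred dividend up to pre-tax terms: R$324,000 / (1 − 0.26) = R$437,837.84.
Financial break-even EBIT = interest + D_p ÷ (1 − t) = R$1,461,000 + R$437,837.84 = R$1,898,837.84.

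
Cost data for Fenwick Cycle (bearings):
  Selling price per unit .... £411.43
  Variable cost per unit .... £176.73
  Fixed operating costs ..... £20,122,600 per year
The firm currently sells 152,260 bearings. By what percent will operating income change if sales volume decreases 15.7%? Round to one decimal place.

-35.9%

At 152,260 units, contribution = 152,260 × £234.70 = £35,735,422.00.
EBIT = £35,735,422.00 − £20,122,600 = £15,612,822.00.
DOL = contribution ÷ EBIT = £35,735,422.00 ÷ £15,612,822.00 = 2.2889.
So EBIT moves 2.2889 × (-15.7%) = -35.9%.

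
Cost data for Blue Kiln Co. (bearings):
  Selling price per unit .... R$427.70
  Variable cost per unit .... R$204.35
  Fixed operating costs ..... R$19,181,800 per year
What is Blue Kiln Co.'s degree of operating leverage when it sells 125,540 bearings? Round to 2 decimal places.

3.17

At 125,540 units, contribution = 125,540 × R$223.35 = R$28,039,359.00.
Operating income = contribution − fixed costs = R$28,039,359.00 − R$19,181,800 = R$8,857,559.00.
DOL = contribution ÷ EBIT = R$28,039,359.00 ÷ R$8,857,559.00 = 3.1656.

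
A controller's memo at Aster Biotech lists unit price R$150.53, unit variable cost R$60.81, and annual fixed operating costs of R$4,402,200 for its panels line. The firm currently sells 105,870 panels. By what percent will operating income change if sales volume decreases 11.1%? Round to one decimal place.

At 105,870 units, contribution = 105,870 × R$89.72 = R$9,498,656.40.
Subtracting fixed costs: EBIT = R$9,498,656.40 − R$4,402,200 = R$5,096,456.40.
Degree of operating leverage = R$9,498,656.40 / R$5,096,456.40 = 1.8638.
So EBIT moves 1.8638 × (-11.1%) = -20.7%.

-20.7%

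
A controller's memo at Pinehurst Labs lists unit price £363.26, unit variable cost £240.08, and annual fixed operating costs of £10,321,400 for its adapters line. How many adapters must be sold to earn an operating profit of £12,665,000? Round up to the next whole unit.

Contribution margin per unit = £363.26 − £240.08 = £123.18.
Need Q such that Q × £123.18 − £10,321,400 = £12,665,000, i.e. Q = £22,986,400 / £123.18 = 186,608.22 → 186,609.

186,609 adapters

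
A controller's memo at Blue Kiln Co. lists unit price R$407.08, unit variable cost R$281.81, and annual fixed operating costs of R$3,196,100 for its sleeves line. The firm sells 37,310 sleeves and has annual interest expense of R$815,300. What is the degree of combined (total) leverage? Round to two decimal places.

Total contribution margin = 37,310 × R$125.27 = R$4,673,823.70.
Subtracting fixed costs: EBIT = R$4,673,823.70 − R$3,196,100 = R$1,477,723.70. Interest = R$815,300.00, so EBIT − I = R$662,423.70.
Degree of total leverage = total CM / (EBIT − interest) = R$4,673,823.70 / R$662,423.70 = 7.0556.

7.06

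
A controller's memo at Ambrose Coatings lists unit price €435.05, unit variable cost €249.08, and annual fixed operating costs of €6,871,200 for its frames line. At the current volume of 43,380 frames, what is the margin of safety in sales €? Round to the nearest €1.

€2,798,287

Contribution margin per unit = €435.05 − €249.08 = €185.97. Break-even units = €6,871,200 ÷ €185.97 = 36,947.89; break-even revenue = 36,947.89 × €435.05 = €16,074,181.64.
Actual sales revenue = 43,380 × €435.05 = €18,872,469.00.
Margin of safety = €18,872,469.00 − €16,074,181.64 = €2,798,287.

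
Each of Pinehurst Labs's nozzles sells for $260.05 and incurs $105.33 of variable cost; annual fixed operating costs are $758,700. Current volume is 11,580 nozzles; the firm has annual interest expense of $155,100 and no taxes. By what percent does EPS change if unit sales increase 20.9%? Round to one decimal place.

+42.7%

Contribution at this volume is 11,580 × $154.72 = $1,791,657.60.
EBIT = $1,791,657.60 − $758,700 = $1,032,957.60.
After interest of $155,100.00, pre-tax earnings = $877,857.60.
Degree of combined leverage = contribution ÷ (EBIT − I) = $1,791,657.60 ÷ $877,857.60 = 2.0409.
EPS therefore changes by 2.0409 × (+20.9%) = +42.7%.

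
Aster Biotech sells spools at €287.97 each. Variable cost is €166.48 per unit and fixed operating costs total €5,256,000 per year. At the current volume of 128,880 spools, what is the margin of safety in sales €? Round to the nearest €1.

Each unit contributes €287.97 − €166.48 = €121.49. Break-even units = €5,256,000 ÷ €121.49 = 43,262.82; break-even revenue = 43,262.82 × €287.97 = €12,458,394.27.
Actual sales revenue = 128,880 × €287.97 = €37,113,573.60.
Margin of safety = €37,113,573.60 − €12,458,394.27 = €24,655,179.

€24,655,179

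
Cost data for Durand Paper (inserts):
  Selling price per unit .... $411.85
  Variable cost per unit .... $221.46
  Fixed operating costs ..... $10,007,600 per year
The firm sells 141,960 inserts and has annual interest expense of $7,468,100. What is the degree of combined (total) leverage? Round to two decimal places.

Total contribution margin = 141,960 × $190.39 = $27,027,764.40.
Operating income = contribution − fixed costs = $27,027,764.40 − $10,007,600 = $17,020,164.40. Interest = $7,468,100.00.
DOL = $27,027,764.40 ÷ $17,020,164.40 = 1.5880; DFL = $17,020,164.40 ÷ $9,552,064.40 = 1.7818.
Combined leverage = 1.5880 × 1.7818 = 2.8295.

2.83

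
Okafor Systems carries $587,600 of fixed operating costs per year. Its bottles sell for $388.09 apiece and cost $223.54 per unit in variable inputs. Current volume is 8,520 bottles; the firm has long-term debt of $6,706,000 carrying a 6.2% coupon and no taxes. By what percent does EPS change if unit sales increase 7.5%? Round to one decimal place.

+26.4%

At 8,520 units, contribution = 8,520 × $164.55 = $1,401,966.00.
Operating income = contribution − fixed costs = $1,401,966.00 − $587,600 = $814,366.00.
After interest of $415,772.00, pre-tax earnings = $398,594.00.
DCL = total CM / (EBIT − I) = $1,401,966.00 / $398,594.00 = 3.5173.
%ΔEPS = DCL × %ΔSales = 3.5173 × +7.5% = +26.4%.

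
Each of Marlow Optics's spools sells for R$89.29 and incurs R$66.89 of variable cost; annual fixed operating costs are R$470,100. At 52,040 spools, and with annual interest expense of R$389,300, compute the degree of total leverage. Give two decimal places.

3.81

Contribution at this volume is 52,040 × R$22.40 = R$1,165,696.00.
Operating income = contribution − fixed costs = R$1,165,696.00 − R$470,100 = R$695,596.00. Interest = R$389,300.00, so EBIT − I = R$306,296.00.
DCL = contribution ÷ (EBIT − I) = R$1,165,696.00 ÷ R$306,296.00 = 3.8058.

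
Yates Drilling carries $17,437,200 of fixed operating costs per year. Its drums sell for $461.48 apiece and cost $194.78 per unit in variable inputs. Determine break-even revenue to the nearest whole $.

Contribution margin per unit = $461.48 − $194.78 = $266.70, a CM ratio of $266.70 ÷ $461.48 = 0.5779.
Break-even revenue = fixed costs × price ÷ CM = $17,437,200 × $461.48 ÷ $266.70 = $30,172,175.

$30,172,175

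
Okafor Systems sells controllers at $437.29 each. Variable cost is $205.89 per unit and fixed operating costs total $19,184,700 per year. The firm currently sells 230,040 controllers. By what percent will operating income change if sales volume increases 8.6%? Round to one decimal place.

Contribution at this volume is 230,040 × $231.40 = $53,231,256.00.
Subtracting fixed costs: EBIT = $53,231,256.00 − $19,184,700 = $34,046,556.00.
Degree of operating leverage = $53,231,256.00 / $34,046,556.00 = 1.5635.
So EBIT moves 1.5635 × (+8.6%) = +13.4%.

+13.4%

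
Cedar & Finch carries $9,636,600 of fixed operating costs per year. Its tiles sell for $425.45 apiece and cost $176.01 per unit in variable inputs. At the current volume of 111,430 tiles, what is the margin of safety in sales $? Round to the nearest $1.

$30,971,510

Unit CM = price − variable cost = $425.45 − $176.01 = $249.44. Break-even units = $9,636,600 ÷ $249.44 = 38,632.94; break-even revenue = 38,632.94 × $425.45 = $16,436,383.38.
Actual sales revenue = 111,430 × $425.45 = $47,407,893.50.
Margin of safety = $47,407,893.50 − $16,436,383.38 = $30,971,510.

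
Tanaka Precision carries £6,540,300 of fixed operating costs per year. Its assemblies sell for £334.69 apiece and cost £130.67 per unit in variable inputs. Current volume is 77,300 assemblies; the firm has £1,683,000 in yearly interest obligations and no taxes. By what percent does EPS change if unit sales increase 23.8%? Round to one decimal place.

+49.7%

At 77,300 units, contribution = 77,300 × £204.02 = £15,770,746.00.
Operating income = contribution − fixed costs = £15,770,746.00 − £6,540,300 = £9,230,446.00.
After interest of £1,683,000.00, pre-tax earnings = £7,547,446.00.
Degree of combined leverage = contribution ÷ (EBIT − I) = £15,770,746.00 ÷ £7,547,446.00 = 2.0895.
EPS therefore changes by 2.0895 × (+23.8%) = +49.7%.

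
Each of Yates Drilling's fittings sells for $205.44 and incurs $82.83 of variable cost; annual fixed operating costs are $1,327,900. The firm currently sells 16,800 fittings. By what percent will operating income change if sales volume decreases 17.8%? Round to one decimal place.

-50.1%

Total contribution margin = 16,800 × $122.61 = $2,059,848.00.
Subtracting fixed costs: EBIT = $2,059,848.00 − $1,327,900 = $731,948.00.
Degree of operating leverage = $2,059,848.00 / $731,948.00 = 2.8142.
%ΔEBIT = DOL × %ΔSales = 2.8142 × -17.8% = -50.1%.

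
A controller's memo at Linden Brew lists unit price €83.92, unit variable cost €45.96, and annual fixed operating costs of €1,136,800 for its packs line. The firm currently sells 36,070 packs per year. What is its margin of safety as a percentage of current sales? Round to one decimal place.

Contribution margin per unit = €83.92 − €45.96 = €37.96. Break-even units = €1,136,800 ÷ €37.96 = 29,947.31; break-even revenue = 29,947.31 × €83.92 = €2,513,178.50.
Actual sales revenue = 36,070 × €83.92 = €3,026,994.40.
Margin of safety = (€3,026,994.40 − €2,513,178.50) ÷ €3,026,994.40 = 17.0%.

17.0%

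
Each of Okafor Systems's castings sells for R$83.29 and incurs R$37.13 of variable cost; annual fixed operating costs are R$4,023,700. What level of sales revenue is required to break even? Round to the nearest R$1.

R$7,260,268

CM per unit = R$83.29 − R$37.13 = R$46.16; CM ratio = R$46.16 / R$83.29 = 0.5542.
Break-even revenue = fixed costs × price ÷ CM = R$4,023,700 × R$83.29 ÷ R$46.16 = R$7,260,268.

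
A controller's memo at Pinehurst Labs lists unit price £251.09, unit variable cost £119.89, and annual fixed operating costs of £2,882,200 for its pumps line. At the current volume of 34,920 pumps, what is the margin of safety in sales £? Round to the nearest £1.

Contribution margin per unit = £251.09 − £119.89 = £131.20. Break-even units = £2,882,200 ÷ £131.20 = 21,967.99; break-even revenue = 21,967.99 × £251.09 = £5,515,942.06.
Actual sales revenue = 34,920 × £251.09 = £8,768,062.80.
Margin of safety = £8,768,062.80 − £5,515,942.06 = £3,252,121.

£3,252,121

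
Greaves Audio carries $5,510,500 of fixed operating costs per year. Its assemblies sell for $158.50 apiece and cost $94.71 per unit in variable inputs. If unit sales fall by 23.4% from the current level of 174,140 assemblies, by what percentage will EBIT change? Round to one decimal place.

Contribution at this volume is 174,140 × $63.79 = $11,108,390.60.
EBIT = $11,108,390.60 − $5,510,500 = $5,597,890.60.
DOL = contribution ÷ EBIT = $11,108,390.60 ÷ $5,597,890.60 = 1.9844.
%ΔEBIT = DOL × %ΔSales = 1.9844 × -23.4% = -46.4%.

-46.4%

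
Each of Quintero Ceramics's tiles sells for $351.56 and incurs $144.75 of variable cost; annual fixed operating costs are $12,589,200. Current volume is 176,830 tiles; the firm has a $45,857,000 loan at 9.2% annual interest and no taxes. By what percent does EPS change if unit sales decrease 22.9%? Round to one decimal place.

-42.4%

Contribution at this volume is 176,830 × $206.81 = $36,570,212.30.
Operating income = contribution − fixed costs = $36,570,212.30 − $12,589,200 = $23,981,012.30.
After interest of $4,218,844.00, pre-tax earnings = $19,762,168.30.
Degree of combined leverage = contribution ÷ (EBIT − I) = $36,570,212.30 ÷ $19,762,168.30 = 1.8505.
EPS therefore changes by 1.8505 × (-22.9%) = -42.4%.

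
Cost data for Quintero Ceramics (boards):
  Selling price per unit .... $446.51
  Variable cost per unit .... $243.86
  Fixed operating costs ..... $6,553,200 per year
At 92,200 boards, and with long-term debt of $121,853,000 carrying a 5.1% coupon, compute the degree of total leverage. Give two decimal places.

Contribution at this volume is 92,200 × $202.65 = $18,684,330.00.
EBIT = $18,684,330.00 − $6,553,200 = $12,131,130.00. Interest = $6,214,503.00.
DOL = $18,684,330.00 ÷ $12,131,130.00 = 1.5402; DFL = $12,131,130.00 ÷ $5,916,627.00 = 2.0503.
Combined leverage = 1.5402 × 2.0503 = 3.1579.

3.16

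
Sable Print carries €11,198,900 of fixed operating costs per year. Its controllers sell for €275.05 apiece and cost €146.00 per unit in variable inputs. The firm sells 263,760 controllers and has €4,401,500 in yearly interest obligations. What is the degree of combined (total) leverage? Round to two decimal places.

1.85

At 263,760 units, contribution = 263,760 × €129.05 = €34,038,228.00.
Operating income = contribution − fixed costs = €34,038,228.00 − €11,198,900 = €22,839,328.00. Interest = €4,401,500.00, so EBIT − I = €18,437,828.00.
Degree of total leverage = total CM / (EBIT − interest) = €34,038,228.00 / €18,437,828.00 = 1.8461.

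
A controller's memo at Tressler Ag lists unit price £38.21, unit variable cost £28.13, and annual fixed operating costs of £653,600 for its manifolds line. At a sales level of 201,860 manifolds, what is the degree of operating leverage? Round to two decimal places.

Total contribution margin = 201,860 × £10.08 = £2,034,748.80.
Operating income = contribution − fixed costs = £2,034,748.80 − £653,600 = £1,381,148.80.
DOL = contribution ÷ EBIT = £2,034,748.80 ÷ £1,381,148.80 = 1.4732.

1.47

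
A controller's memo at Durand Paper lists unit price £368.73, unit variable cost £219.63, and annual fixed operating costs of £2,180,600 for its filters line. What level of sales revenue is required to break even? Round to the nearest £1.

CM per unit = £368.73 − £219.63 = £149.10; CM ratio = £149.10 / £368.73 = 0.4044.
Break-even sales = FC ÷ CM ratio = £2,180,600 × £368.73 / £149.10 = £5,392,707.

£5,392,707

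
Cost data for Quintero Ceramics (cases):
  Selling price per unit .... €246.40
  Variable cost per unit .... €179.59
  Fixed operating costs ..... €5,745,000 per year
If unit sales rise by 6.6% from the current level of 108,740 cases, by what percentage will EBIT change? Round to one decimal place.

+31.5%

Contribution at this volume is 108,740 × €66.81 = €7,264,919.40.
EBIT = €7,264,919.40 − €5,745,000 = €1,519,919.40.
DOL = contribution ÷ EBIT = €7,264,919.40 ÷ €1,519,919.40 = 4.7798.
Operating income changes by 4.7798 × +6.6% = +31.5%.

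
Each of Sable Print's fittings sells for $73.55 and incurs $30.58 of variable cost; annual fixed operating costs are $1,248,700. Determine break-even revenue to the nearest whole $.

$2,137,349

Contribution margin per unit = $73.55 − $30.58 = $42.97, a CM ratio of $42.97 ÷ $73.55 = 0.5842.
Break-even sales = FC ÷ CM ratio = $1,248,700 × $73.55 / $42.97 = $2,137,349.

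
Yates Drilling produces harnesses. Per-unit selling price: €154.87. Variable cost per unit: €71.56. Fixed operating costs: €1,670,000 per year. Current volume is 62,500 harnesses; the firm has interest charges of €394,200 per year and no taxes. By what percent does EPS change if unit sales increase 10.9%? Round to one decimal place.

Contribution at this volume is 62,500 × €83.31 = €5,206,875.00.
EBIT = €5,206,875.00 − €1,670,000 = €3,536,875.00.
After interest of €394,200.00, pre-tax earnings = €3,142,675.00.
DCL = total CM / (EBIT − I) = €5,206,875.00 / €3,142,675.00 = 1.6568.
EPS therefore changes by 1.6568 × (+10.9%) = +18.1%.

+18.1%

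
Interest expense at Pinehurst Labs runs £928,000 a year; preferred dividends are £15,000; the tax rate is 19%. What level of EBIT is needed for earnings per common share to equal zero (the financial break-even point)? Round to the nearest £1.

£946,519

Preferred dividends are paid after tax, so their pre-tax equivalent is £15,000 ÷ (1 − 0.19) = £18,518.52.
EPS = 0 when EBIT covers interest plus the pre-tax preferred burden: £928,000 + £18,518.52 = £946,518.52.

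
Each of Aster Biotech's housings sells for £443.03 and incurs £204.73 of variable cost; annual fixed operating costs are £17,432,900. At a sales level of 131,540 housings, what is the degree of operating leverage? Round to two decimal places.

At 131,540 units, contribution = 131,540 × £238.30 = £31,345,982.00.
EBIT = £31,345,982.00 − £17,432,900 = £13,913,082.00.
Degree of operating leverage = £31,345,982.00 / £13,913,082.00 = 2.2530.

2.25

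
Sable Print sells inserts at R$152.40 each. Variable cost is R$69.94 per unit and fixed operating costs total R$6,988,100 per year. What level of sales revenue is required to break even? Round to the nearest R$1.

Contribution margin per unit = R$152.40 − R$69.94 = R$82.46, a CM ratio of R$82.46 ÷ R$152.40 = 0.5411.
Break-even sales = FC ÷ CM ratio = R$6,988,100 × R$152.40 / R$82.46 = R$12,915,188.

R$12,915,188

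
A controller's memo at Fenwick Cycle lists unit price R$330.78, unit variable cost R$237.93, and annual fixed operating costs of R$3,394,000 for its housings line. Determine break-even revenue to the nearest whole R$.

CM per unit = R$330.78 − R$237.93 = R$92.85; CM ratio = R$92.85 / R$330.78 = 0.2807.
Break-even revenue = fixed costs × price ÷ CM = R$3,394,000 × R$330.78 ÷ R$92.85 = R$12,091,194.

R$12,091,194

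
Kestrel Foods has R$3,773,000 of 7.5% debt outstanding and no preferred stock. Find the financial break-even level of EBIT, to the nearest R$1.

Annual interest = 7.5% × R$3,773,000 = R$282,975.00.
Without preferred stock the financial break-even is simply EBIT = interest = R$282,975.00.

R$282,975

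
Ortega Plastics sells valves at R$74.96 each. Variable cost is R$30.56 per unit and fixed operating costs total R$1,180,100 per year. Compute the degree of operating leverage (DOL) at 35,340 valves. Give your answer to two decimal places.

Contribution at this volume is 35,340 × R$44.40 = R$1,569,096.00.
Subtracting fixed costs: EBIT = R$1,569,096.00 − R$1,180,100 = R$388,996.00.
Degree of operating leverage = R$1,569,096.00 / R$388,996.00 = 4.0337.

4.03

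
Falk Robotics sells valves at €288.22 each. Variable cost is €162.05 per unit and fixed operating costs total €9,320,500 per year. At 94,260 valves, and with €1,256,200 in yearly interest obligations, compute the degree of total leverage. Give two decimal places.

Total contribution margin = 94,260 × €126.17 = €11,892,784.20.
Operating income = contribution − fixed costs = €11,892,784.20 − €9,320,500 = €2,572,284.20. Interest = €1,256,200.00.
DOL = €11,892,784.20 ÷ €2,572,284.20 = 4.6234; DFL = €2,572,284.20 ÷ €1,316,084.20 = 1.9545.
Combined leverage = 4.6234 × 1.9545 = 9.0364.

9.04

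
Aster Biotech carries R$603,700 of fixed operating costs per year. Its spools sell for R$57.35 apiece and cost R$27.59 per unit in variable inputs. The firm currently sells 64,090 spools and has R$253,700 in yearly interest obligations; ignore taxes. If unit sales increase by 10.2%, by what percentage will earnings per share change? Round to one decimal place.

Contribution at this volume is 64,090 × R$29.76 = R$1,907,318.40.
Subtracting fixed costs: EBIT = R$1,907,318.40 − R$603,700 = R$1,303,618.40.
Interest = R$253,700.00, so EBIT − I = R$1,049,918.40.
Degree of combined leverage = contribution ÷ (EBIT − I) = R$1,907,318.40 ÷ R$1,049,918.40 = 1.8166.
%ΔEPS = DCL × %ΔSales = 1.8166 × +10.2% = +18.5%.

+18.5%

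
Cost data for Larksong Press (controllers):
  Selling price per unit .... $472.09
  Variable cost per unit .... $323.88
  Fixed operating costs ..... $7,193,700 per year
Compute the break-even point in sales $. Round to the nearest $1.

Contribution margin per unit = $472.09 − $323.88 = $148.21, a CM ratio of $148.21 ÷ $472.09 = 0.3139.
Break-even revenue = fixed costs × price ÷ CM = $7,193,700 × $472.09 ÷ $148.21 = $22,913,932.

$22,913,932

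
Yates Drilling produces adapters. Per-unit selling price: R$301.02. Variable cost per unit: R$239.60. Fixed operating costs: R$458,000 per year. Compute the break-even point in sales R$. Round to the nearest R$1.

CM per unit = R$301.02 − R$239.60 = R$61.42; CM ratio = R$61.42 / R$301.02 = 0.2040.
Break-even sales = FC ÷ CM ratio = R$458,000 × R$301.02 / R$61.42 = R$2,244,662.

R$2,244,662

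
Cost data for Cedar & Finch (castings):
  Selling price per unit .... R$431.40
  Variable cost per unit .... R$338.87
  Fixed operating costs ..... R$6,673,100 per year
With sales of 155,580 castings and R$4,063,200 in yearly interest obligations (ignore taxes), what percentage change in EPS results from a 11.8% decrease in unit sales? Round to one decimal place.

-46.4%

Contribution at this volume is 155,580 × R$92.53 = R$14,395,817.40.
Operating income = contribution − fixed costs = R$14,395,817.40 − R$6,673,100 = R$7,722,717.40.
After interest of R$4,063,200.00, pre-tax earnings = R$3,659,517.40.
DCL = total CM / (EBIT − I) = R$14,395,817.40 / R$3,659,517.40 = 3.9338.
EPS therefore changes by 3.9338 × (-11.8%) = -46.4%.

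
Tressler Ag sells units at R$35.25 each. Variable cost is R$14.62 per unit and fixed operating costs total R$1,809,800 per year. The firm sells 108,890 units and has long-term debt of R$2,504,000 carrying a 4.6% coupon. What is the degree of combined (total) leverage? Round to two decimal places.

6.99

Contribution at this volume is 108,890 × R$20.63 = R$2,246,400.70.
Operating income = contribution − fixed costs = R$2,246,400.70 − R$1,809,800 = R$436,600.70. Interest = R$115,184.00.
DOL = R$2,246,400.70 ÷ R$436,600.70 = 5.1452; DFL = R$436,600.70 ÷ R$321,416.70 = 1.3584.
Combined leverage = 5.1452 × 1.3584 = 6.9892.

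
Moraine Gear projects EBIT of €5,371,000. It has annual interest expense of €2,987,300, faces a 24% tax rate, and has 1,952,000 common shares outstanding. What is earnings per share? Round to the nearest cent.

€0.93

Pre-tax income = €5,371,000 − €2,987,300.00 = €2,383,700.00.
Net income = €2,383,700.00 × (1 − 0.24) = €1,811,612.00.
Per share: €1,811,612.00 / 1,952,000 shares = €0.93.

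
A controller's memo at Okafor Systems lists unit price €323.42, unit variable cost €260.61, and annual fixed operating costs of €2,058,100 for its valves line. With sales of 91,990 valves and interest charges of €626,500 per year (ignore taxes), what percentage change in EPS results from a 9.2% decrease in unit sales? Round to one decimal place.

-17.2%

Contribution at this volume is 91,990 × €62.81 = €5,777,891.90.
EBIT = €5,777,891.90 − €2,058,100 = €3,719,791.90.
After interest of €626,500.00, pre-tax earnings = €3,093,291.90.
Degree of combined leverage = contribution ÷ (EBIT − I) = €5,777,891.90 ÷ €3,093,291.90 = 1.8679.
EPS therefore changes by 1.8679 × (-9.2%) = -17.2%.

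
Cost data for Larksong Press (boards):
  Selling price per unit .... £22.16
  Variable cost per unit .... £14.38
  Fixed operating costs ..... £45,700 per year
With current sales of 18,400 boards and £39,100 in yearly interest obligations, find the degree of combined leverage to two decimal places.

Contribution at this volume is 18,400 × £7.78 = £143,152.00.
Subtracting fixed costs: EBIT = £143,152.00 − £45,700 = £97,452.00. Interest = £39,100.00.
DOL = £143,152.00 ÷ £97,452.00 = 1.4689; DFL = £97,452.00 ÷ £58,352.00 = 1.6701.
DCL = DOL × DFL = 1.4689 × 1.6701 = 2.4532.

2.45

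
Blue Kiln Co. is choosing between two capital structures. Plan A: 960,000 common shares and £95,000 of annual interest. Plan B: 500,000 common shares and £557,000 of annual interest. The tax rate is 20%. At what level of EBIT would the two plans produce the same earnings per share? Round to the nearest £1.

Set EPS_A = EPS_B: (EBIT − £95,000)(1 − 0.20) ÷ 960,000 = (EBIT − £557,000)(1 − 0.20) ÷ 500,000.
Cancelling (1 − t) and cross-multiplying: 500,000·(EBIT − 95,000) = 960,000·(EBIT − 557,000).
EBIT × (960,000 − 500,000) = 557,000 × 960,000 − 95,000 × 500,000 = 487,220,000,000, so EBIT = 487,220,000,000 ÷ 460,000 = 1,059,173.91.

£1,059,174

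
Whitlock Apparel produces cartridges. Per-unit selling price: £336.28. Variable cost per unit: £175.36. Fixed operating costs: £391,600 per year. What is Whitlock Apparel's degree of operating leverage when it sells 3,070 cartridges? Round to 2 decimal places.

4.82

Total contribution margin = 3,070 × £160.92 = £494,024.40.
EBIT = £494,024.40 − £391,600 = £102,424.40.
Degree of operating leverage = £494,024.40 / £102,424.40 = 4.8233.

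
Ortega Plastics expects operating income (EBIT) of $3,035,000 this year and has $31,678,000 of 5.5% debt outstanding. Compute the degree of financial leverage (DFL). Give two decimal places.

2.35

Interest = $1,742,290.00.
DFL = EBIT ÷ (EBIT − I) = $3,035,000 ÷ ($3,035,000 − $1,742,290.00) = $3,035,000 ÷ $1,292,710.00 = 2.3478.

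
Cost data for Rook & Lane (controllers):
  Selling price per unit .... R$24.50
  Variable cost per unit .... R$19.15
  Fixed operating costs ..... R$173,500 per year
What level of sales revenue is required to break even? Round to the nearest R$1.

R$794,533

CM per unit = R$24.50 − R$19.15 = R$5.35; CM ratio = R$5.35 / R$24.50 = 0.2184.
Break-even revenue = fixed costs × price ÷ CM = R$173,500 × R$24.50 ÷ R$5.35 = R$794,533.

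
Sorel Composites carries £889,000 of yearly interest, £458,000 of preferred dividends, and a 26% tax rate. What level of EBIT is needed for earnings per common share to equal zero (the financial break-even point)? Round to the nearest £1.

Grossing the preferred dividend up to pre-tax terms: £458,000 / (1 − 0.26) = £618,918.92.
Financial break-even EBIT = interest + D_p ÷ (1 − t) = £889,000 + £618,918.92 = £1,507,918.92.

£1,507,919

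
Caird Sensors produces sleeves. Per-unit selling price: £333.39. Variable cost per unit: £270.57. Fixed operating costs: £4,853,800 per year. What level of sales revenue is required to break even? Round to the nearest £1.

CM per unit = £333.39 − £270.57 = £62.82; CM ratio = £62.82 / £333.39 = 0.1884.
Break-even revenue = fixed costs × price ÷ CM = £4,853,800 × £333.39 ÷ £62.82 = £25,759,446.

£25,759,446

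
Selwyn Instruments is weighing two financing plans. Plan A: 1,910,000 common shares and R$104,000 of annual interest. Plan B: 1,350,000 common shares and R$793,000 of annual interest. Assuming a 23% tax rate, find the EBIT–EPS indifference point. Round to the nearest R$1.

Set EPS_A = EPS_B: (EBIT − R$104,000)(1 − 0.23) ÷ 1,910,000 = (EBIT − R$793,000)(1 − 0.23) ÷ 1,350,000.
Cancelling (1 − t) and cross-multiplying: 1,350,000·(EBIT − 104,000) = 1,910,000·(EBIT − 793,000).
Solving, EBIT = (793,000·1,910,000 − 104,000·1,350,000) / (1,910,000 − 1,350,000) = 1,374,230,000,000 / 560,000 = 2,453,982.14.

R$2,453,982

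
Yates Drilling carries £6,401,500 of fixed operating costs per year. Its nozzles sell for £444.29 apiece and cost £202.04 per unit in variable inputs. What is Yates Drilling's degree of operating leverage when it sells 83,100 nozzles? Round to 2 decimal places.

1.47

Contribution at this volume is 83,100 × £242.25 = £20,130,975.00.
EBIT = £20,130,975.00 − £6,401,500 = £13,729,475.00.
Degree of operating leverage = £20,130,975.00 / £13,729,475.00 = 1.4663.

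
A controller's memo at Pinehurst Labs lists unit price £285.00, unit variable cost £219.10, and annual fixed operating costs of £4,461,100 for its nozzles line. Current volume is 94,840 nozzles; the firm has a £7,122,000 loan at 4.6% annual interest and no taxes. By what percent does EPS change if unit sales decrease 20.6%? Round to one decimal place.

Contribution at this volume is 94,840 × £65.90 = £6,249,956.00.
Operating income = contribution − fixed costs = £6,249,956.00 − £4,461,100 = £1,788,856.00.
After interest of £327,612.00, pre-tax earnings = £1,461,244.00.
Degree of combined leverage = contribution ÷ (EBIT − I) = £6,249,956.00 ÷ £1,461,244.00 = 4.2771.
%ΔEPS = DCL × %ΔSales = 4.2771 × -20.6% = -88.1%.

-88.1%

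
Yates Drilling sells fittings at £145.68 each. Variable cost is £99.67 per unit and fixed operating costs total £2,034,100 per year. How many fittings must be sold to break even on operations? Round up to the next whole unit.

44,210 fittings

Each unit contributes £145.68 − £99.67 = £46.01.
Units to break even: £2,034,100 ÷ £46.01 = 44,209.95, rounded up to 44,210.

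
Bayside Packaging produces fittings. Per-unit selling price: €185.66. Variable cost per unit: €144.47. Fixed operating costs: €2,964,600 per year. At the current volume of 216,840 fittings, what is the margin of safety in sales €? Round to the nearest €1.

Unit CM = price − variable cost = €185.66 − €144.47 = €41.19. Break-even units = €2,964,600 ÷ €41.19 = 71,973.78; break-even revenue = 71,973.78 × €185.66 = €13,362,652.00.
Actual sales revenue = 216,840 × €185.66 = €40,258,514.40.
Margin of safety = €40,258,514.40 − €13,362,652.00 = €26,895,862.

€26,895,862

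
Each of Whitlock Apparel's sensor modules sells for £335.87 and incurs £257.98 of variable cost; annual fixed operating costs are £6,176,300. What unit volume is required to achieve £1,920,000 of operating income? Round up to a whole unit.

Contribution margin per unit = £335.87 − £257.98 = £77.89.
Need Q such that Q × £77.89 − £6,176,300 = £1,920,000, i.e. Q = £8,096,300 / £77.89 = 103,945.31 → 103,946.

103,946 sensor modules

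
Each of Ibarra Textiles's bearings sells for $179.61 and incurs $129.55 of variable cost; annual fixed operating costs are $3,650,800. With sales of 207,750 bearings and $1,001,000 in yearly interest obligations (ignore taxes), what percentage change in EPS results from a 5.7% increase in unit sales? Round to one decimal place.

Contribution at this volume is 207,750 × $50.06 = $10,399,965.00.
Operating income = contribution − fixed costs = $10,399,965.00 − $3,650,800 = $6,749,165.00.
After interest of $1,001,000.00, pre-tax earnings = $5,748,165.00.
DCL = total CM / (EBIT − I) = $10,399,965.00 / $5,748,165.00 = 1.8093.
EPS therefore changes by 1.8093 × (+5.7%) = +10.3%.

+10.3%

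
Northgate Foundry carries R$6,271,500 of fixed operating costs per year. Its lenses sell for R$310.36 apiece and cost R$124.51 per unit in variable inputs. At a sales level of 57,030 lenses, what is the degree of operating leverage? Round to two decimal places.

Contribution at this volume is 57,030 × R$185.85 = R$10,599,025.50.
Operating income = contribution − fixed costs = R$10,599,025.50 − R$6,271,500 = R$4,327,525.50.
DOL = contribution ÷ EBIT = R$10,599,025.50 ÷ R$4,327,525.50 = 2.4492.

2.45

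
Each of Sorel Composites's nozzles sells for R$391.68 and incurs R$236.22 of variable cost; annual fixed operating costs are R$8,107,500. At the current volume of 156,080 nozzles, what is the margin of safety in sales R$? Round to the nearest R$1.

R$40,706,645

Unit CM = price − variable cost = R$391.68 − R$236.22 = R$155.46. Break-even units = R$8,107,500 ÷ R$155.46 = 52,151.68; break-even revenue = 52,151.68 × R$391.68 = R$20,426,769.59.
Current sales = 156,080 × R$391.68 = R$61,133,414.40.
Margin of safety = R$61,133,414.40 − R$20,426,769.59 = R$40,706,645.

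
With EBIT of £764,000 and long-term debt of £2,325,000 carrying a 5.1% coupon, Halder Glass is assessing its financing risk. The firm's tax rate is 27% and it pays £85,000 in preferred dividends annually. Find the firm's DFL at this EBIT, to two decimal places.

Interest = £118,575.00.
Pre-tax preferred-dividend burden = £85,000 ÷ (1 − 0.27) = £116,438.36.
DFL = EBIT ÷ [EBIT − I − D_p/(1−t)] = £764,000 ÷ [£764,000 − £118,575.00 − £116,438.36] = £764,000 ÷ £528,986.64 = 1.4443.

1.44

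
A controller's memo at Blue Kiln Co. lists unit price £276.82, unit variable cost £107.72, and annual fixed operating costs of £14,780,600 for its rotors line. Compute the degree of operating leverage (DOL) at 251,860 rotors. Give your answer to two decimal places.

1.53

Total contribution margin = 251,860 × £169.10 = £42,589,526.00.
Operating income = contribution − fixed costs = £42,589,526.00 − £14,780,600 = £27,808,926.00.
So DOL = total CM / EBIT = £42,589,526.00 / £27,808,926.00 = 1.5315.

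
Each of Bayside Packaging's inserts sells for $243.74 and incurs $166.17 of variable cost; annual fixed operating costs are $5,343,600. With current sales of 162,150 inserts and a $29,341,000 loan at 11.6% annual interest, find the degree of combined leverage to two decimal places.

3.28

At 162,150 units, contribution = 162,150 × $77.57 = $12,577,975.50.
Subtracting fixed costs: EBIT = $12,577,975.50 − $5,343,600 = $7,234,375.50. Interest = $3,403,556.00.
DOL = $12,577,975.50 ÷ $7,234,375.50 = 1.7386; DFL = $7,234,375.50 ÷ $3,830,819.50 = 1.8885.
Combined leverage = 1.7386 × 1.8885 = 3.2833.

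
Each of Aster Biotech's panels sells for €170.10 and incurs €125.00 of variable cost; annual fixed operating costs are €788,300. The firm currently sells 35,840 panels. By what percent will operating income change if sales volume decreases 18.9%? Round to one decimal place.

At 35,840 units, contribution = 35,840 × €45.10 = €1,616,384.00.
Subtracting fixed costs: EBIT = €1,616,384.00 − €788,300 = €828,084.00.
So DOL = total CM / EBIT = €1,616,384.00 / €828,084.00 = 1.9520.
So EBIT moves 1.9520 × (-18.9%) = -36.9%.

-36.9%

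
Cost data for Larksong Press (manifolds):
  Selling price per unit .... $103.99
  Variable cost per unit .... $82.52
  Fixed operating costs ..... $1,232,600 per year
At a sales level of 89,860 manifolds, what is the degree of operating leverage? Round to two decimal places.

Contribution at this volume is 89,860 × $21.47 = $1,929,294.20.
Operating income = contribution − fixed costs = $1,929,294.20 − $1,232,600 = $696,694.20.
DOL = contribution ÷ EBIT = $1,929,294.20 ÷ $696,694.20 = 2.7692.

2.77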